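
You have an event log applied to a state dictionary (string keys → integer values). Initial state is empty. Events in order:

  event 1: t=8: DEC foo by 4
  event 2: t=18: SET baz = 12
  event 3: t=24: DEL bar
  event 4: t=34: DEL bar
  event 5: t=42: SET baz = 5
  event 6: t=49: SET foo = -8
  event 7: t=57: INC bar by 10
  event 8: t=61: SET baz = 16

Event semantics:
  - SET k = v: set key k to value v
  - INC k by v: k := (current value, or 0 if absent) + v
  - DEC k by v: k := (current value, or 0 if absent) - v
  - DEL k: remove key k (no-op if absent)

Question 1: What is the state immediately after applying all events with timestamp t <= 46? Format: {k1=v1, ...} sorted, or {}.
Answer: {baz=5, foo=-4}

Derivation:
Apply events with t <= 46 (5 events):
  after event 1 (t=8: DEC foo by 4): {foo=-4}
  after event 2 (t=18: SET baz = 12): {baz=12, foo=-4}
  after event 3 (t=24: DEL bar): {baz=12, foo=-4}
  after event 4 (t=34: DEL bar): {baz=12, foo=-4}
  after event 5 (t=42: SET baz = 5): {baz=5, foo=-4}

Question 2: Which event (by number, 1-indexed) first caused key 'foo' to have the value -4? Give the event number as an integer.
Answer: 1

Derivation:
Looking for first event where foo becomes -4:
  event 1: foo (absent) -> -4  <-- first match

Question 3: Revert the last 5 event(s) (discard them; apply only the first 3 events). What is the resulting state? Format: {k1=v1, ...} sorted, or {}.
Answer: {baz=12, foo=-4}

Derivation:
Keep first 3 events (discard last 5):
  after event 1 (t=8: DEC foo by 4): {foo=-4}
  after event 2 (t=18: SET baz = 12): {baz=12, foo=-4}
  after event 3 (t=24: DEL bar): {baz=12, foo=-4}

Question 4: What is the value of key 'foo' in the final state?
Answer: -8

Derivation:
Track key 'foo' through all 8 events:
  event 1 (t=8: DEC foo by 4): foo (absent) -> -4
  event 2 (t=18: SET baz = 12): foo unchanged
  event 3 (t=24: DEL bar): foo unchanged
  event 4 (t=34: DEL bar): foo unchanged
  event 5 (t=42: SET baz = 5): foo unchanged
  event 6 (t=49: SET foo = -8): foo -4 -> -8
  event 7 (t=57: INC bar by 10): foo unchanged
  event 8 (t=61: SET baz = 16): foo unchanged
Final: foo = -8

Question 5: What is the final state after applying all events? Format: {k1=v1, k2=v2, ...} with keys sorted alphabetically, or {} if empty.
  after event 1 (t=8: DEC foo by 4): {foo=-4}
  after event 2 (t=18: SET baz = 12): {baz=12, foo=-4}
  after event 3 (t=24: DEL bar): {baz=12, foo=-4}
  after event 4 (t=34: DEL bar): {baz=12, foo=-4}
  after event 5 (t=42: SET baz = 5): {baz=5, foo=-4}
  after event 6 (t=49: SET foo = -8): {baz=5, foo=-8}
  after event 7 (t=57: INC bar by 10): {bar=10, baz=5, foo=-8}
  after event 8 (t=61: SET baz = 16): {bar=10, baz=16, foo=-8}

Answer: {bar=10, baz=16, foo=-8}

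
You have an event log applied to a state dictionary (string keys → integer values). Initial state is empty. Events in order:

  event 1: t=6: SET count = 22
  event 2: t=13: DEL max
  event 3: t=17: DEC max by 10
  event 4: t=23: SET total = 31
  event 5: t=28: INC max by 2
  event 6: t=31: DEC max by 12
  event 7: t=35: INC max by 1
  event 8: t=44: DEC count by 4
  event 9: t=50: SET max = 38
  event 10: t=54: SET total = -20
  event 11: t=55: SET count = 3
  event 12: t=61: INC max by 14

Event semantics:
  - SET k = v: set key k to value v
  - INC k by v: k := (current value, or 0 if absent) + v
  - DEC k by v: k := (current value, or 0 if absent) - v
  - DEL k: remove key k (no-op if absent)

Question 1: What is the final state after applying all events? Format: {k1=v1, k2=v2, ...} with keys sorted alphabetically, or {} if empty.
Answer: {count=3, max=52, total=-20}

Derivation:
  after event 1 (t=6: SET count = 22): {count=22}
  after event 2 (t=13: DEL max): {count=22}
  after event 3 (t=17: DEC max by 10): {count=22, max=-10}
  after event 4 (t=23: SET total = 31): {count=22, max=-10, total=31}
  after event 5 (t=28: INC max by 2): {count=22, max=-8, total=31}
  after event 6 (t=31: DEC max by 12): {count=22, max=-20, total=31}
  after event 7 (t=35: INC max by 1): {count=22, max=-19, total=31}
  after event 8 (t=44: DEC count by 4): {count=18, max=-19, total=31}
  after event 9 (t=50: SET max = 38): {count=18, max=38, total=31}
  after event 10 (t=54: SET total = -20): {count=18, max=38, total=-20}
  after event 11 (t=55: SET count = 3): {count=3, max=38, total=-20}
  after event 12 (t=61: INC max by 14): {count=3, max=52, total=-20}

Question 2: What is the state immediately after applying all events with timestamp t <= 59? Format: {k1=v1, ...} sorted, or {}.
Answer: {count=3, max=38, total=-20}

Derivation:
Apply events with t <= 59 (11 events):
  after event 1 (t=6: SET count = 22): {count=22}
  after event 2 (t=13: DEL max): {count=22}
  after event 3 (t=17: DEC max by 10): {count=22, max=-10}
  after event 4 (t=23: SET total = 31): {count=22, max=-10, total=31}
  after event 5 (t=28: INC max by 2): {count=22, max=-8, total=31}
  after event 6 (t=31: DEC max by 12): {count=22, max=-20, total=31}
  after event 7 (t=35: INC max by 1): {count=22, max=-19, total=31}
  after event 8 (t=44: DEC count by 4): {count=18, max=-19, total=31}
  after event 9 (t=50: SET max = 38): {count=18, max=38, total=31}
  after event 10 (t=54: SET total = -20): {count=18, max=38, total=-20}
  after event 11 (t=55: SET count = 3): {count=3, max=38, total=-20}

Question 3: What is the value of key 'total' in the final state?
Answer: -20

Derivation:
Track key 'total' through all 12 events:
  event 1 (t=6: SET count = 22): total unchanged
  event 2 (t=13: DEL max): total unchanged
  event 3 (t=17: DEC max by 10): total unchanged
  event 4 (t=23: SET total = 31): total (absent) -> 31
  event 5 (t=28: INC max by 2): total unchanged
  event 6 (t=31: DEC max by 12): total unchanged
  event 7 (t=35: INC max by 1): total unchanged
  event 8 (t=44: DEC count by 4): total unchanged
  event 9 (t=50: SET max = 38): total unchanged
  event 10 (t=54: SET total = -20): total 31 -> -20
  event 11 (t=55: SET count = 3): total unchanged
  event 12 (t=61: INC max by 14): total unchanged
Final: total = -20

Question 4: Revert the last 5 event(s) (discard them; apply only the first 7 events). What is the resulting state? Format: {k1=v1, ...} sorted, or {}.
Answer: {count=22, max=-19, total=31}

Derivation:
Keep first 7 events (discard last 5):
  after event 1 (t=6: SET count = 22): {count=22}
  after event 2 (t=13: DEL max): {count=22}
  after event 3 (t=17: DEC max by 10): {count=22, max=-10}
  after event 4 (t=23: SET total = 31): {count=22, max=-10, total=31}
  after event 5 (t=28: INC max by 2): {count=22, max=-8, total=31}
  after event 6 (t=31: DEC max by 12): {count=22, max=-20, total=31}
  after event 7 (t=35: INC max by 1): {count=22, max=-19, total=31}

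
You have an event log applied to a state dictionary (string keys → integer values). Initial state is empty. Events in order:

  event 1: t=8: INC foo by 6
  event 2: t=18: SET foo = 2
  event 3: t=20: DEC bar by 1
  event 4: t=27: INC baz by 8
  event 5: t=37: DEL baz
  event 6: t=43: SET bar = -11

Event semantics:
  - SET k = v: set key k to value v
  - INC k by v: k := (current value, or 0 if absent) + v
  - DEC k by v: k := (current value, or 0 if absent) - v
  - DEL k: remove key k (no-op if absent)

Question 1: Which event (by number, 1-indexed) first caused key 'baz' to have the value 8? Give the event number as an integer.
Answer: 4

Derivation:
Looking for first event where baz becomes 8:
  event 4: baz (absent) -> 8  <-- first match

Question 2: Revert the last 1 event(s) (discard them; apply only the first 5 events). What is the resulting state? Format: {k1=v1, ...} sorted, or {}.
Answer: {bar=-1, foo=2}

Derivation:
Keep first 5 events (discard last 1):
  after event 1 (t=8: INC foo by 6): {foo=6}
  after event 2 (t=18: SET foo = 2): {foo=2}
  after event 3 (t=20: DEC bar by 1): {bar=-1, foo=2}
  after event 4 (t=27: INC baz by 8): {bar=-1, baz=8, foo=2}
  after event 5 (t=37: DEL baz): {bar=-1, foo=2}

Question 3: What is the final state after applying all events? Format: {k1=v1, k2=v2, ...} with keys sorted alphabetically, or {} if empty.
Answer: {bar=-11, foo=2}

Derivation:
  after event 1 (t=8: INC foo by 6): {foo=6}
  after event 2 (t=18: SET foo = 2): {foo=2}
  after event 3 (t=20: DEC bar by 1): {bar=-1, foo=2}
  after event 4 (t=27: INC baz by 8): {bar=-1, baz=8, foo=2}
  after event 5 (t=37: DEL baz): {bar=-1, foo=2}
  after event 6 (t=43: SET bar = -11): {bar=-11, foo=2}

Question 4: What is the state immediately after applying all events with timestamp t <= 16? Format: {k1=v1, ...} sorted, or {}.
Apply events with t <= 16 (1 events):
  after event 1 (t=8: INC foo by 6): {foo=6}

Answer: {foo=6}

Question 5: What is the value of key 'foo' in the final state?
Track key 'foo' through all 6 events:
  event 1 (t=8: INC foo by 6): foo (absent) -> 6
  event 2 (t=18: SET foo = 2): foo 6 -> 2
  event 3 (t=20: DEC bar by 1): foo unchanged
  event 4 (t=27: INC baz by 8): foo unchanged
  event 5 (t=37: DEL baz): foo unchanged
  event 6 (t=43: SET bar = -11): foo unchanged
Final: foo = 2

Answer: 2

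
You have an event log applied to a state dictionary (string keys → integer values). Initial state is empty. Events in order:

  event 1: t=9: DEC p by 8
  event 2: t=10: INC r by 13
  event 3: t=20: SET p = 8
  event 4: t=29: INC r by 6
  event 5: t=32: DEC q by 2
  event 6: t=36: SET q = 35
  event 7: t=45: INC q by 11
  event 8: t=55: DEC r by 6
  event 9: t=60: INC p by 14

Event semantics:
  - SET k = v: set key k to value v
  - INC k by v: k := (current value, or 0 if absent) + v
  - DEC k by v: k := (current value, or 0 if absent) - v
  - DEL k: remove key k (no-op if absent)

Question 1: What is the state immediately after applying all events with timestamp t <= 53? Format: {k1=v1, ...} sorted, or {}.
Apply events with t <= 53 (7 events):
  after event 1 (t=9: DEC p by 8): {p=-8}
  after event 2 (t=10: INC r by 13): {p=-8, r=13}
  after event 3 (t=20: SET p = 8): {p=8, r=13}
  after event 4 (t=29: INC r by 6): {p=8, r=19}
  after event 5 (t=32: DEC q by 2): {p=8, q=-2, r=19}
  after event 6 (t=36: SET q = 35): {p=8, q=35, r=19}
  after event 7 (t=45: INC q by 11): {p=8, q=46, r=19}

Answer: {p=8, q=46, r=19}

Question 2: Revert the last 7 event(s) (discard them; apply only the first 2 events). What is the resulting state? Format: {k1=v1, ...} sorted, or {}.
Answer: {p=-8, r=13}

Derivation:
Keep first 2 events (discard last 7):
  after event 1 (t=9: DEC p by 8): {p=-8}
  after event 2 (t=10: INC r by 13): {p=-8, r=13}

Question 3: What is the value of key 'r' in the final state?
Track key 'r' through all 9 events:
  event 1 (t=9: DEC p by 8): r unchanged
  event 2 (t=10: INC r by 13): r (absent) -> 13
  event 3 (t=20: SET p = 8): r unchanged
  event 4 (t=29: INC r by 6): r 13 -> 19
  event 5 (t=32: DEC q by 2): r unchanged
  event 6 (t=36: SET q = 35): r unchanged
  event 7 (t=45: INC q by 11): r unchanged
  event 8 (t=55: DEC r by 6): r 19 -> 13
  event 9 (t=60: INC p by 14): r unchanged
Final: r = 13

Answer: 13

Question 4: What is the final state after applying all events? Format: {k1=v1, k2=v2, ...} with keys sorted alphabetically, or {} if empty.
Answer: {p=22, q=46, r=13}

Derivation:
  after event 1 (t=9: DEC p by 8): {p=-8}
  after event 2 (t=10: INC r by 13): {p=-8, r=13}
  after event 3 (t=20: SET p = 8): {p=8, r=13}
  after event 4 (t=29: INC r by 6): {p=8, r=19}
  after event 5 (t=32: DEC q by 2): {p=8, q=-2, r=19}
  after event 6 (t=36: SET q = 35): {p=8, q=35, r=19}
  after event 7 (t=45: INC q by 11): {p=8, q=46, r=19}
  after event 8 (t=55: DEC r by 6): {p=8, q=46, r=13}
  after event 9 (t=60: INC p by 14): {p=22, q=46, r=13}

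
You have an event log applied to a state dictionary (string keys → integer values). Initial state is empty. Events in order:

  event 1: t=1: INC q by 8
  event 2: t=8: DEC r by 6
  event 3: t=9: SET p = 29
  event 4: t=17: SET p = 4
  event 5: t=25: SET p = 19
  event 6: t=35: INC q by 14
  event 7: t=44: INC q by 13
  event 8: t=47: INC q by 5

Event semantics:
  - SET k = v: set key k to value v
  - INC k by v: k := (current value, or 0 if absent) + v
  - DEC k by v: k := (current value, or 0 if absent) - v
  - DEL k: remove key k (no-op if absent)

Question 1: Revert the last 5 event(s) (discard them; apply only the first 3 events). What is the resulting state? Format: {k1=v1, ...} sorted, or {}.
Keep first 3 events (discard last 5):
  after event 1 (t=1: INC q by 8): {q=8}
  after event 2 (t=8: DEC r by 6): {q=8, r=-6}
  after event 3 (t=9: SET p = 29): {p=29, q=8, r=-6}

Answer: {p=29, q=8, r=-6}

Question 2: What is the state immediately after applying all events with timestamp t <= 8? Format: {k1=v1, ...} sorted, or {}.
Answer: {q=8, r=-6}

Derivation:
Apply events with t <= 8 (2 events):
  after event 1 (t=1: INC q by 8): {q=8}
  after event 2 (t=8: DEC r by 6): {q=8, r=-6}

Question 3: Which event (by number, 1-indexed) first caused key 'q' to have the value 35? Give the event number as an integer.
Answer: 7

Derivation:
Looking for first event where q becomes 35:
  event 1: q = 8
  event 2: q = 8
  event 3: q = 8
  event 4: q = 8
  event 5: q = 8
  event 6: q = 22
  event 7: q 22 -> 35  <-- first match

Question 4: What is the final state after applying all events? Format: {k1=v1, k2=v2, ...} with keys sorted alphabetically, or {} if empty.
  after event 1 (t=1: INC q by 8): {q=8}
  after event 2 (t=8: DEC r by 6): {q=8, r=-6}
  after event 3 (t=9: SET p = 29): {p=29, q=8, r=-6}
  after event 4 (t=17: SET p = 4): {p=4, q=8, r=-6}
  after event 5 (t=25: SET p = 19): {p=19, q=8, r=-6}
  after event 6 (t=35: INC q by 14): {p=19, q=22, r=-6}
  after event 7 (t=44: INC q by 13): {p=19, q=35, r=-6}
  after event 8 (t=47: INC q by 5): {p=19, q=40, r=-6}

Answer: {p=19, q=40, r=-6}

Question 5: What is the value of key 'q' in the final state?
Track key 'q' through all 8 events:
  event 1 (t=1: INC q by 8): q (absent) -> 8
  event 2 (t=8: DEC r by 6): q unchanged
  event 3 (t=9: SET p = 29): q unchanged
  event 4 (t=17: SET p = 4): q unchanged
  event 5 (t=25: SET p = 19): q unchanged
  event 6 (t=35: INC q by 14): q 8 -> 22
  event 7 (t=44: INC q by 13): q 22 -> 35
  event 8 (t=47: INC q by 5): q 35 -> 40
Final: q = 40

Answer: 40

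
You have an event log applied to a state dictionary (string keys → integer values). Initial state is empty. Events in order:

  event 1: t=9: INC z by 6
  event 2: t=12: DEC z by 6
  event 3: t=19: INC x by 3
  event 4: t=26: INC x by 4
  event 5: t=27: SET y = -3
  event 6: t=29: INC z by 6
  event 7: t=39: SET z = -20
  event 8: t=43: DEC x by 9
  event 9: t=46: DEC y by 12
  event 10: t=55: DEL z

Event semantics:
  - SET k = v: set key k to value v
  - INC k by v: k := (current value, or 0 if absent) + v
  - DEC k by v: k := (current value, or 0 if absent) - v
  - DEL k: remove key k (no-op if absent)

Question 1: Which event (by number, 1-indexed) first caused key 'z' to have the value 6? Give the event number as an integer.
Looking for first event where z becomes 6:
  event 1: z (absent) -> 6  <-- first match

Answer: 1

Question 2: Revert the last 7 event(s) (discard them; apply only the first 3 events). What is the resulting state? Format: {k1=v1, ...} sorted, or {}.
Keep first 3 events (discard last 7):
  after event 1 (t=9: INC z by 6): {z=6}
  after event 2 (t=12: DEC z by 6): {z=0}
  after event 3 (t=19: INC x by 3): {x=3, z=0}

Answer: {x=3, z=0}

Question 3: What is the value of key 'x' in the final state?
Track key 'x' through all 10 events:
  event 1 (t=9: INC z by 6): x unchanged
  event 2 (t=12: DEC z by 6): x unchanged
  event 3 (t=19: INC x by 3): x (absent) -> 3
  event 4 (t=26: INC x by 4): x 3 -> 7
  event 5 (t=27: SET y = -3): x unchanged
  event 6 (t=29: INC z by 6): x unchanged
  event 7 (t=39: SET z = -20): x unchanged
  event 8 (t=43: DEC x by 9): x 7 -> -2
  event 9 (t=46: DEC y by 12): x unchanged
  event 10 (t=55: DEL z): x unchanged
Final: x = -2

Answer: -2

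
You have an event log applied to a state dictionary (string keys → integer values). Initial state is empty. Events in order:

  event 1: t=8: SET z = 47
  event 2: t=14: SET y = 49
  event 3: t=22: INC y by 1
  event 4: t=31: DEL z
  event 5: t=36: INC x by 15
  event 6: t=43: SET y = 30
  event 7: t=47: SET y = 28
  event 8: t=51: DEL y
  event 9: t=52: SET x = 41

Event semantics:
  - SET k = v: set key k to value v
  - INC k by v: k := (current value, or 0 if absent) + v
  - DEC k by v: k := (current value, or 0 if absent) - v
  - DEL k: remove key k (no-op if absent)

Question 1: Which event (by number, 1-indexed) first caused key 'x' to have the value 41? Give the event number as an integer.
Looking for first event where x becomes 41:
  event 5: x = 15
  event 6: x = 15
  event 7: x = 15
  event 8: x = 15
  event 9: x 15 -> 41  <-- first match

Answer: 9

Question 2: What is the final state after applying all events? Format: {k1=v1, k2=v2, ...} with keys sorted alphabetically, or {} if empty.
  after event 1 (t=8: SET z = 47): {z=47}
  after event 2 (t=14: SET y = 49): {y=49, z=47}
  after event 3 (t=22: INC y by 1): {y=50, z=47}
  after event 4 (t=31: DEL z): {y=50}
  after event 5 (t=36: INC x by 15): {x=15, y=50}
  after event 6 (t=43: SET y = 30): {x=15, y=30}
  after event 7 (t=47: SET y = 28): {x=15, y=28}
  after event 8 (t=51: DEL y): {x=15}
  after event 9 (t=52: SET x = 41): {x=41}

Answer: {x=41}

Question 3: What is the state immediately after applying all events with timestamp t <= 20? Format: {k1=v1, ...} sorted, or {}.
Answer: {y=49, z=47}

Derivation:
Apply events with t <= 20 (2 events):
  after event 1 (t=8: SET z = 47): {z=47}
  after event 2 (t=14: SET y = 49): {y=49, z=47}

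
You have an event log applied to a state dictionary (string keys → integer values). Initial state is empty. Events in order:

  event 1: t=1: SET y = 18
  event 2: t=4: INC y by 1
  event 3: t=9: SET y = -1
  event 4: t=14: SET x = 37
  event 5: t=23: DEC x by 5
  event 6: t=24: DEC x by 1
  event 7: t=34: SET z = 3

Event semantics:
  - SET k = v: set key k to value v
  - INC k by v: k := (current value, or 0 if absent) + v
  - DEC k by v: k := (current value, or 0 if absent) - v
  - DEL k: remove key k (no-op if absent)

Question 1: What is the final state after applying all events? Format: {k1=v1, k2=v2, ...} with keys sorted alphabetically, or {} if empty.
Answer: {x=31, y=-1, z=3}

Derivation:
  after event 1 (t=1: SET y = 18): {y=18}
  after event 2 (t=4: INC y by 1): {y=19}
  after event 3 (t=9: SET y = -1): {y=-1}
  after event 4 (t=14: SET x = 37): {x=37, y=-1}
  after event 5 (t=23: DEC x by 5): {x=32, y=-1}
  after event 6 (t=24: DEC x by 1): {x=31, y=-1}
  after event 7 (t=34: SET z = 3): {x=31, y=-1, z=3}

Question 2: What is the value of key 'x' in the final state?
Track key 'x' through all 7 events:
  event 1 (t=1: SET y = 18): x unchanged
  event 2 (t=4: INC y by 1): x unchanged
  event 3 (t=9: SET y = -1): x unchanged
  event 4 (t=14: SET x = 37): x (absent) -> 37
  event 5 (t=23: DEC x by 5): x 37 -> 32
  event 6 (t=24: DEC x by 1): x 32 -> 31
  event 7 (t=34: SET z = 3): x unchanged
Final: x = 31

Answer: 31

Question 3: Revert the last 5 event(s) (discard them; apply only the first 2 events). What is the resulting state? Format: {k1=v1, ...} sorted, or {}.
Keep first 2 events (discard last 5):
  after event 1 (t=1: SET y = 18): {y=18}
  after event 2 (t=4: INC y by 1): {y=19}

Answer: {y=19}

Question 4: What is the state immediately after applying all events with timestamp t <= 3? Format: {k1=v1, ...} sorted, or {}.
Answer: {y=18}

Derivation:
Apply events with t <= 3 (1 events):
  after event 1 (t=1: SET y = 18): {y=18}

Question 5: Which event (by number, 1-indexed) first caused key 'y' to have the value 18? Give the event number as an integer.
Looking for first event where y becomes 18:
  event 1: y (absent) -> 18  <-- first match

Answer: 1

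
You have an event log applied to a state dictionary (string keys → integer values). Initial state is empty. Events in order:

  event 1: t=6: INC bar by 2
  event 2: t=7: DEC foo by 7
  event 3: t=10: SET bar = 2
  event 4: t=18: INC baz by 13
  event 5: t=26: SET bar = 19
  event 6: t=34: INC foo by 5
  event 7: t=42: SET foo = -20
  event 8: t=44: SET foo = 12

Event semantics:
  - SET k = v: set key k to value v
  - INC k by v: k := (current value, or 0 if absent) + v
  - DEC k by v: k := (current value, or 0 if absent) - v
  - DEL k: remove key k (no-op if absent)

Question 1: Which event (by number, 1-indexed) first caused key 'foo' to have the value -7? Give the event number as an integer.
Looking for first event where foo becomes -7:
  event 2: foo (absent) -> -7  <-- first match

Answer: 2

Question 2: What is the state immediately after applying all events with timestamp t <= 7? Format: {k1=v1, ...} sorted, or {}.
Answer: {bar=2, foo=-7}

Derivation:
Apply events with t <= 7 (2 events):
  after event 1 (t=6: INC bar by 2): {bar=2}
  after event 2 (t=7: DEC foo by 7): {bar=2, foo=-7}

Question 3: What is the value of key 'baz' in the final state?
Track key 'baz' through all 8 events:
  event 1 (t=6: INC bar by 2): baz unchanged
  event 2 (t=7: DEC foo by 7): baz unchanged
  event 3 (t=10: SET bar = 2): baz unchanged
  event 4 (t=18: INC baz by 13): baz (absent) -> 13
  event 5 (t=26: SET bar = 19): baz unchanged
  event 6 (t=34: INC foo by 5): baz unchanged
  event 7 (t=42: SET foo = -20): baz unchanged
  event 8 (t=44: SET foo = 12): baz unchanged
Final: baz = 13

Answer: 13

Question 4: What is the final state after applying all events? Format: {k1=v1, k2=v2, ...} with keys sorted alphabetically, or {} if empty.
  after event 1 (t=6: INC bar by 2): {bar=2}
  after event 2 (t=7: DEC foo by 7): {bar=2, foo=-7}
  after event 3 (t=10: SET bar = 2): {bar=2, foo=-7}
  after event 4 (t=18: INC baz by 13): {bar=2, baz=13, foo=-7}
  after event 5 (t=26: SET bar = 19): {bar=19, baz=13, foo=-7}
  after event 6 (t=34: INC foo by 5): {bar=19, baz=13, foo=-2}
  after event 7 (t=42: SET foo = -20): {bar=19, baz=13, foo=-20}
  after event 8 (t=44: SET foo = 12): {bar=19, baz=13, foo=12}

Answer: {bar=19, baz=13, foo=12}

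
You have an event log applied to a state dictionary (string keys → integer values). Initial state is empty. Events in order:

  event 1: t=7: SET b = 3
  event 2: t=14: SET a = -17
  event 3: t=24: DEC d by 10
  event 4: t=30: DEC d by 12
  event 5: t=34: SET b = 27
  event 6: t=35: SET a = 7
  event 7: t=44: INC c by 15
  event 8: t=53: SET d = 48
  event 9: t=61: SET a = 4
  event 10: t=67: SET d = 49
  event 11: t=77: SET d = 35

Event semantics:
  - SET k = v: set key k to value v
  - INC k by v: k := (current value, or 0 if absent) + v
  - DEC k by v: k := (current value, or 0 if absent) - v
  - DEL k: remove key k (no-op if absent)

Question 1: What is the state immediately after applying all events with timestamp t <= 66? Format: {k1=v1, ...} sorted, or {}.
Apply events with t <= 66 (9 events):
  after event 1 (t=7: SET b = 3): {b=3}
  after event 2 (t=14: SET a = -17): {a=-17, b=3}
  after event 3 (t=24: DEC d by 10): {a=-17, b=3, d=-10}
  after event 4 (t=30: DEC d by 12): {a=-17, b=3, d=-22}
  after event 5 (t=34: SET b = 27): {a=-17, b=27, d=-22}
  after event 6 (t=35: SET a = 7): {a=7, b=27, d=-22}
  after event 7 (t=44: INC c by 15): {a=7, b=27, c=15, d=-22}
  after event 8 (t=53: SET d = 48): {a=7, b=27, c=15, d=48}
  after event 9 (t=61: SET a = 4): {a=4, b=27, c=15, d=48}

Answer: {a=4, b=27, c=15, d=48}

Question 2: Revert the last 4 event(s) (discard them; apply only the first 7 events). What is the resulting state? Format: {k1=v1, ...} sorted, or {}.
Answer: {a=7, b=27, c=15, d=-22}

Derivation:
Keep first 7 events (discard last 4):
  after event 1 (t=7: SET b = 3): {b=3}
  after event 2 (t=14: SET a = -17): {a=-17, b=3}
  after event 3 (t=24: DEC d by 10): {a=-17, b=3, d=-10}
  after event 4 (t=30: DEC d by 12): {a=-17, b=3, d=-22}
  after event 5 (t=34: SET b = 27): {a=-17, b=27, d=-22}
  after event 6 (t=35: SET a = 7): {a=7, b=27, d=-22}
  after event 7 (t=44: INC c by 15): {a=7, b=27, c=15, d=-22}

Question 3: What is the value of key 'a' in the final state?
Track key 'a' through all 11 events:
  event 1 (t=7: SET b = 3): a unchanged
  event 2 (t=14: SET a = -17): a (absent) -> -17
  event 3 (t=24: DEC d by 10): a unchanged
  event 4 (t=30: DEC d by 12): a unchanged
  event 5 (t=34: SET b = 27): a unchanged
  event 6 (t=35: SET a = 7): a -17 -> 7
  event 7 (t=44: INC c by 15): a unchanged
  event 8 (t=53: SET d = 48): a unchanged
  event 9 (t=61: SET a = 4): a 7 -> 4
  event 10 (t=67: SET d = 49): a unchanged
  event 11 (t=77: SET d = 35): a unchanged
Final: a = 4

Answer: 4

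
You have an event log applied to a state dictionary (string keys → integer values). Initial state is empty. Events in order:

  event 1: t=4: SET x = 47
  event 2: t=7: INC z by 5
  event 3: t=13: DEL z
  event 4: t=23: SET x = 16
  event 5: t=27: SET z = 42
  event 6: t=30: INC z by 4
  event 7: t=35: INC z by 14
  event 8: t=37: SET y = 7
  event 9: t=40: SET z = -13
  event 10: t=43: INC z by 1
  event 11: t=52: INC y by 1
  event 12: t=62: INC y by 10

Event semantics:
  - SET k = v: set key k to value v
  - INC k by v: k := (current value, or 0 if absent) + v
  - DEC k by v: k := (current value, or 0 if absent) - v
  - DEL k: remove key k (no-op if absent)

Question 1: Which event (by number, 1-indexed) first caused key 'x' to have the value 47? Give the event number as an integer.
Looking for first event where x becomes 47:
  event 1: x (absent) -> 47  <-- first match

Answer: 1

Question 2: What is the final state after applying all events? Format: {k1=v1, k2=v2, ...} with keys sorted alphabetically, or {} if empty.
Answer: {x=16, y=18, z=-12}

Derivation:
  after event 1 (t=4: SET x = 47): {x=47}
  after event 2 (t=7: INC z by 5): {x=47, z=5}
  after event 3 (t=13: DEL z): {x=47}
  after event 4 (t=23: SET x = 16): {x=16}
  after event 5 (t=27: SET z = 42): {x=16, z=42}
  after event 6 (t=30: INC z by 4): {x=16, z=46}
  after event 7 (t=35: INC z by 14): {x=16, z=60}
  after event 8 (t=37: SET y = 7): {x=16, y=7, z=60}
  after event 9 (t=40: SET z = -13): {x=16, y=7, z=-13}
  after event 10 (t=43: INC z by 1): {x=16, y=7, z=-12}
  after event 11 (t=52: INC y by 1): {x=16, y=8, z=-12}
  after event 12 (t=62: INC y by 10): {x=16, y=18, z=-12}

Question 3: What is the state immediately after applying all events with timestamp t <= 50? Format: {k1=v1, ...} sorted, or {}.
Apply events with t <= 50 (10 events):
  after event 1 (t=4: SET x = 47): {x=47}
  after event 2 (t=7: INC z by 5): {x=47, z=5}
  after event 3 (t=13: DEL z): {x=47}
  after event 4 (t=23: SET x = 16): {x=16}
  after event 5 (t=27: SET z = 42): {x=16, z=42}
  after event 6 (t=30: INC z by 4): {x=16, z=46}
  after event 7 (t=35: INC z by 14): {x=16, z=60}
  after event 8 (t=37: SET y = 7): {x=16, y=7, z=60}
  after event 9 (t=40: SET z = -13): {x=16, y=7, z=-13}
  after event 10 (t=43: INC z by 1): {x=16, y=7, z=-12}

Answer: {x=16, y=7, z=-12}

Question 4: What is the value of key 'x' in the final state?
Answer: 16

Derivation:
Track key 'x' through all 12 events:
  event 1 (t=4: SET x = 47): x (absent) -> 47
  event 2 (t=7: INC z by 5): x unchanged
  event 3 (t=13: DEL z): x unchanged
  event 4 (t=23: SET x = 16): x 47 -> 16
  event 5 (t=27: SET z = 42): x unchanged
  event 6 (t=30: INC z by 4): x unchanged
  event 7 (t=35: INC z by 14): x unchanged
  event 8 (t=37: SET y = 7): x unchanged
  event 9 (t=40: SET z = -13): x unchanged
  event 10 (t=43: INC z by 1): x unchanged
  event 11 (t=52: INC y by 1): x unchanged
  event 12 (t=62: INC y by 10): x unchanged
Final: x = 16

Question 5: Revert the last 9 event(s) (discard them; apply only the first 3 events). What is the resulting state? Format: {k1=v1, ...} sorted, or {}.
Answer: {x=47}

Derivation:
Keep first 3 events (discard last 9):
  after event 1 (t=4: SET x = 47): {x=47}
  after event 2 (t=7: INC z by 5): {x=47, z=5}
  after event 3 (t=13: DEL z): {x=47}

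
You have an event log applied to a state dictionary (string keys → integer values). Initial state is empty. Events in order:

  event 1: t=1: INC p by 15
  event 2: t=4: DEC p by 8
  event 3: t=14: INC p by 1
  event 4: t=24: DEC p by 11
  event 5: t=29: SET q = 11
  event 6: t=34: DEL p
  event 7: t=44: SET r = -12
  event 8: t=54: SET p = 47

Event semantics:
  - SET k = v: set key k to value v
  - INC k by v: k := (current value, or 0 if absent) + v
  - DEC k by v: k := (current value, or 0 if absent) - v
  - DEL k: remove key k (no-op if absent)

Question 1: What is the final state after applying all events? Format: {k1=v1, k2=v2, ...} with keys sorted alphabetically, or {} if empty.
Answer: {p=47, q=11, r=-12}

Derivation:
  after event 1 (t=1: INC p by 15): {p=15}
  after event 2 (t=4: DEC p by 8): {p=7}
  after event 3 (t=14: INC p by 1): {p=8}
  after event 4 (t=24: DEC p by 11): {p=-3}
  after event 5 (t=29: SET q = 11): {p=-3, q=11}
  after event 6 (t=34: DEL p): {q=11}
  after event 7 (t=44: SET r = -12): {q=11, r=-12}
  after event 8 (t=54: SET p = 47): {p=47, q=11, r=-12}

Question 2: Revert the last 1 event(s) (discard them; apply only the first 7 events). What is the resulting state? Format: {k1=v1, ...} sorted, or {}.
Answer: {q=11, r=-12}

Derivation:
Keep first 7 events (discard last 1):
  after event 1 (t=1: INC p by 15): {p=15}
  after event 2 (t=4: DEC p by 8): {p=7}
  after event 3 (t=14: INC p by 1): {p=8}
  after event 4 (t=24: DEC p by 11): {p=-3}
  after event 5 (t=29: SET q = 11): {p=-3, q=11}
  after event 6 (t=34: DEL p): {q=11}
  after event 7 (t=44: SET r = -12): {q=11, r=-12}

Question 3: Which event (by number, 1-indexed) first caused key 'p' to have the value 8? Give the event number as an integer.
Looking for first event where p becomes 8:
  event 1: p = 15
  event 2: p = 7
  event 3: p 7 -> 8  <-- first match

Answer: 3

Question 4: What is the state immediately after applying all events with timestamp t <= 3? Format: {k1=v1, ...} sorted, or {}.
Answer: {p=15}

Derivation:
Apply events with t <= 3 (1 events):
  after event 1 (t=1: INC p by 15): {p=15}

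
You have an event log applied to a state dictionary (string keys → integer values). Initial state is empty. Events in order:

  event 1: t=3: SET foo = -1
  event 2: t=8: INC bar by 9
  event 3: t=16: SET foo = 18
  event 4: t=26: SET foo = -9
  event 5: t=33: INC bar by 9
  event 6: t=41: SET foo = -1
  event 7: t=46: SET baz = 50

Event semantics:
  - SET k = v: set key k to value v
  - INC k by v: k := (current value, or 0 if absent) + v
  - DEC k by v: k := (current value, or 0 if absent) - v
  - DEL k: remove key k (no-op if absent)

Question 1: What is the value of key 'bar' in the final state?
Answer: 18

Derivation:
Track key 'bar' through all 7 events:
  event 1 (t=3: SET foo = -1): bar unchanged
  event 2 (t=8: INC bar by 9): bar (absent) -> 9
  event 3 (t=16: SET foo = 18): bar unchanged
  event 4 (t=26: SET foo = -9): bar unchanged
  event 5 (t=33: INC bar by 9): bar 9 -> 18
  event 6 (t=41: SET foo = -1): bar unchanged
  event 7 (t=46: SET baz = 50): bar unchanged
Final: bar = 18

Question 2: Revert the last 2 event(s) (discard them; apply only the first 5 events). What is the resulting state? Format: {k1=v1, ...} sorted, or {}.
Answer: {bar=18, foo=-9}

Derivation:
Keep first 5 events (discard last 2):
  after event 1 (t=3: SET foo = -1): {foo=-1}
  after event 2 (t=8: INC bar by 9): {bar=9, foo=-1}
  after event 3 (t=16: SET foo = 18): {bar=9, foo=18}
  after event 4 (t=26: SET foo = -9): {bar=9, foo=-9}
  after event 5 (t=33: INC bar by 9): {bar=18, foo=-9}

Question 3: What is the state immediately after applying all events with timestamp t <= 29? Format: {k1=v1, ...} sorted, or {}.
Apply events with t <= 29 (4 events):
  after event 1 (t=3: SET foo = -1): {foo=-1}
  after event 2 (t=8: INC bar by 9): {bar=9, foo=-1}
  after event 3 (t=16: SET foo = 18): {bar=9, foo=18}
  after event 4 (t=26: SET foo = -9): {bar=9, foo=-9}

Answer: {bar=9, foo=-9}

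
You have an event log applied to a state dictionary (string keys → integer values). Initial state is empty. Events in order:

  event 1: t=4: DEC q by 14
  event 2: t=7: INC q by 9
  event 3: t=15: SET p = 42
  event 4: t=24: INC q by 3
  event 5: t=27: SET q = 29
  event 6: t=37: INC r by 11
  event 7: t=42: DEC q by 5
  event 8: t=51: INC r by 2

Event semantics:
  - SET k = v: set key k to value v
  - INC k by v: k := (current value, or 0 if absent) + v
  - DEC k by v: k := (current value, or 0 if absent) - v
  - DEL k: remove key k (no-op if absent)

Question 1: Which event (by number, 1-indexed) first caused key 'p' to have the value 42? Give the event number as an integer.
Looking for first event where p becomes 42:
  event 3: p (absent) -> 42  <-- first match

Answer: 3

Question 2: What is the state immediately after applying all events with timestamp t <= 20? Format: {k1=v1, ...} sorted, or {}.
Apply events with t <= 20 (3 events):
  after event 1 (t=4: DEC q by 14): {q=-14}
  after event 2 (t=7: INC q by 9): {q=-5}
  after event 3 (t=15: SET p = 42): {p=42, q=-5}

Answer: {p=42, q=-5}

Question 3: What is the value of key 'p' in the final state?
Answer: 42

Derivation:
Track key 'p' through all 8 events:
  event 1 (t=4: DEC q by 14): p unchanged
  event 2 (t=7: INC q by 9): p unchanged
  event 3 (t=15: SET p = 42): p (absent) -> 42
  event 4 (t=24: INC q by 3): p unchanged
  event 5 (t=27: SET q = 29): p unchanged
  event 6 (t=37: INC r by 11): p unchanged
  event 7 (t=42: DEC q by 5): p unchanged
  event 8 (t=51: INC r by 2): p unchanged
Final: p = 42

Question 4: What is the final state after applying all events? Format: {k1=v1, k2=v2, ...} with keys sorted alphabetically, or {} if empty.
  after event 1 (t=4: DEC q by 14): {q=-14}
  after event 2 (t=7: INC q by 9): {q=-5}
  after event 3 (t=15: SET p = 42): {p=42, q=-5}
  after event 4 (t=24: INC q by 3): {p=42, q=-2}
  after event 5 (t=27: SET q = 29): {p=42, q=29}
  after event 6 (t=37: INC r by 11): {p=42, q=29, r=11}
  after event 7 (t=42: DEC q by 5): {p=42, q=24, r=11}
  after event 8 (t=51: INC r by 2): {p=42, q=24, r=13}

Answer: {p=42, q=24, r=13}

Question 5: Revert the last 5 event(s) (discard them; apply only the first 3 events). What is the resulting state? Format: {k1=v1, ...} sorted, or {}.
Answer: {p=42, q=-5}

Derivation:
Keep first 3 events (discard last 5):
  after event 1 (t=4: DEC q by 14): {q=-14}
  after event 2 (t=7: INC q by 9): {q=-5}
  after event 3 (t=15: SET p = 42): {p=42, q=-5}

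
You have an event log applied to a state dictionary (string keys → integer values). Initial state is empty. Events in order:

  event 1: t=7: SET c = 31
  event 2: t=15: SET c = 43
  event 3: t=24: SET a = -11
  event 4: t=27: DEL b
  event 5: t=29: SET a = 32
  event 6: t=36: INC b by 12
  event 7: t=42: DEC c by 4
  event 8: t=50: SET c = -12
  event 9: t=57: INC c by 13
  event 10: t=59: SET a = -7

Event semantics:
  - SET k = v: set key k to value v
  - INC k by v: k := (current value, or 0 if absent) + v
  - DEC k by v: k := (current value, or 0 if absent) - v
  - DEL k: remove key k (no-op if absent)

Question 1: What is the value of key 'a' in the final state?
Track key 'a' through all 10 events:
  event 1 (t=7: SET c = 31): a unchanged
  event 2 (t=15: SET c = 43): a unchanged
  event 3 (t=24: SET a = -11): a (absent) -> -11
  event 4 (t=27: DEL b): a unchanged
  event 5 (t=29: SET a = 32): a -11 -> 32
  event 6 (t=36: INC b by 12): a unchanged
  event 7 (t=42: DEC c by 4): a unchanged
  event 8 (t=50: SET c = -12): a unchanged
  event 9 (t=57: INC c by 13): a unchanged
  event 10 (t=59: SET a = -7): a 32 -> -7
Final: a = -7

Answer: -7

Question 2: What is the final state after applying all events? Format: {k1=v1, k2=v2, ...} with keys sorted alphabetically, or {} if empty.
Answer: {a=-7, b=12, c=1}

Derivation:
  after event 1 (t=7: SET c = 31): {c=31}
  after event 2 (t=15: SET c = 43): {c=43}
  after event 3 (t=24: SET a = -11): {a=-11, c=43}
  after event 4 (t=27: DEL b): {a=-11, c=43}
  after event 5 (t=29: SET a = 32): {a=32, c=43}
  after event 6 (t=36: INC b by 12): {a=32, b=12, c=43}
  after event 7 (t=42: DEC c by 4): {a=32, b=12, c=39}
  after event 8 (t=50: SET c = -12): {a=32, b=12, c=-12}
  after event 9 (t=57: INC c by 13): {a=32, b=12, c=1}
  after event 10 (t=59: SET a = -7): {a=-7, b=12, c=1}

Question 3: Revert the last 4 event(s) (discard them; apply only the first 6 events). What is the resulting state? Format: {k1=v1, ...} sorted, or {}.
Answer: {a=32, b=12, c=43}

Derivation:
Keep first 6 events (discard last 4):
  after event 1 (t=7: SET c = 31): {c=31}
  after event 2 (t=15: SET c = 43): {c=43}
  after event 3 (t=24: SET a = -11): {a=-11, c=43}
  after event 4 (t=27: DEL b): {a=-11, c=43}
  after event 5 (t=29: SET a = 32): {a=32, c=43}
  after event 6 (t=36: INC b by 12): {a=32, b=12, c=43}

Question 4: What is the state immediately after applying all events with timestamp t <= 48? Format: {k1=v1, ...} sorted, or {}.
Apply events with t <= 48 (7 events):
  after event 1 (t=7: SET c = 31): {c=31}
  after event 2 (t=15: SET c = 43): {c=43}
  after event 3 (t=24: SET a = -11): {a=-11, c=43}
  after event 4 (t=27: DEL b): {a=-11, c=43}
  after event 5 (t=29: SET a = 32): {a=32, c=43}
  after event 6 (t=36: INC b by 12): {a=32, b=12, c=43}
  after event 7 (t=42: DEC c by 4): {a=32, b=12, c=39}

Answer: {a=32, b=12, c=39}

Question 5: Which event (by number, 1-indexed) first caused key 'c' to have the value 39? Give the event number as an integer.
Looking for first event where c becomes 39:
  event 1: c = 31
  event 2: c = 43
  event 3: c = 43
  event 4: c = 43
  event 5: c = 43
  event 6: c = 43
  event 7: c 43 -> 39  <-- first match

Answer: 7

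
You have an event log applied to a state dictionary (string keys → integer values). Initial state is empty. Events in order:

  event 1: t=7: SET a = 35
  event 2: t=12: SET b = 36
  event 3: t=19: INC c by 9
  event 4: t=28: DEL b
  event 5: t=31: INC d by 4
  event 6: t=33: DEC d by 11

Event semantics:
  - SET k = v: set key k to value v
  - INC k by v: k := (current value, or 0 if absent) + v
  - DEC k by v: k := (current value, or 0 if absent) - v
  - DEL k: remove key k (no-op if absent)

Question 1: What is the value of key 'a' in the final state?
Answer: 35

Derivation:
Track key 'a' through all 6 events:
  event 1 (t=7: SET a = 35): a (absent) -> 35
  event 2 (t=12: SET b = 36): a unchanged
  event 3 (t=19: INC c by 9): a unchanged
  event 4 (t=28: DEL b): a unchanged
  event 5 (t=31: INC d by 4): a unchanged
  event 6 (t=33: DEC d by 11): a unchanged
Final: a = 35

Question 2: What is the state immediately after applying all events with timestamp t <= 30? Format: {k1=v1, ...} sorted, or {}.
Answer: {a=35, c=9}

Derivation:
Apply events with t <= 30 (4 events):
  after event 1 (t=7: SET a = 35): {a=35}
  after event 2 (t=12: SET b = 36): {a=35, b=36}
  after event 3 (t=19: INC c by 9): {a=35, b=36, c=9}
  after event 4 (t=28: DEL b): {a=35, c=9}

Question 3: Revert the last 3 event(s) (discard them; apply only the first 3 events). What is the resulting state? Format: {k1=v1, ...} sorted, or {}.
Answer: {a=35, b=36, c=9}

Derivation:
Keep first 3 events (discard last 3):
  after event 1 (t=7: SET a = 35): {a=35}
  after event 2 (t=12: SET b = 36): {a=35, b=36}
  after event 3 (t=19: INC c by 9): {a=35, b=36, c=9}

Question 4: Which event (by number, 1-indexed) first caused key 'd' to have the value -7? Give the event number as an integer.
Answer: 6

Derivation:
Looking for first event where d becomes -7:
  event 5: d = 4
  event 6: d 4 -> -7  <-- first match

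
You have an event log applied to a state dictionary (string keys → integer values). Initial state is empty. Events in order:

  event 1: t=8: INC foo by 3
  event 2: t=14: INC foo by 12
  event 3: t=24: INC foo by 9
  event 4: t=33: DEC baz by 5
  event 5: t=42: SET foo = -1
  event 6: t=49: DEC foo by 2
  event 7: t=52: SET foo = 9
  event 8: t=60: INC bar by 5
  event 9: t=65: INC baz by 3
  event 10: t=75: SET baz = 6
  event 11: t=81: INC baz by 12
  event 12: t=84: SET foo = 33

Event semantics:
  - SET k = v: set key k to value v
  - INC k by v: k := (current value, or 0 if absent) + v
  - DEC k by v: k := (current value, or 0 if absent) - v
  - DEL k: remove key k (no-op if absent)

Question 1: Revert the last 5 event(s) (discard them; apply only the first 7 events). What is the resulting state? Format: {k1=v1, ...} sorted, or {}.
Keep first 7 events (discard last 5):
  after event 1 (t=8: INC foo by 3): {foo=3}
  after event 2 (t=14: INC foo by 12): {foo=15}
  after event 3 (t=24: INC foo by 9): {foo=24}
  after event 4 (t=33: DEC baz by 5): {baz=-5, foo=24}
  after event 5 (t=42: SET foo = -1): {baz=-5, foo=-1}
  after event 6 (t=49: DEC foo by 2): {baz=-5, foo=-3}
  after event 7 (t=52: SET foo = 9): {baz=-5, foo=9}

Answer: {baz=-5, foo=9}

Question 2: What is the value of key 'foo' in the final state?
Answer: 33

Derivation:
Track key 'foo' through all 12 events:
  event 1 (t=8: INC foo by 3): foo (absent) -> 3
  event 2 (t=14: INC foo by 12): foo 3 -> 15
  event 3 (t=24: INC foo by 9): foo 15 -> 24
  event 4 (t=33: DEC baz by 5): foo unchanged
  event 5 (t=42: SET foo = -1): foo 24 -> -1
  event 6 (t=49: DEC foo by 2): foo -1 -> -3
  event 7 (t=52: SET foo = 9): foo -3 -> 9
  event 8 (t=60: INC bar by 5): foo unchanged
  event 9 (t=65: INC baz by 3): foo unchanged
  event 10 (t=75: SET baz = 6): foo unchanged
  event 11 (t=81: INC baz by 12): foo unchanged
  event 12 (t=84: SET foo = 33): foo 9 -> 33
Final: foo = 33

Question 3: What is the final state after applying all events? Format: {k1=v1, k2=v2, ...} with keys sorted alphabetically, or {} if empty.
Answer: {bar=5, baz=18, foo=33}

Derivation:
  after event 1 (t=8: INC foo by 3): {foo=3}
  after event 2 (t=14: INC foo by 12): {foo=15}
  after event 3 (t=24: INC foo by 9): {foo=24}
  after event 4 (t=33: DEC baz by 5): {baz=-5, foo=24}
  after event 5 (t=42: SET foo = -1): {baz=-5, foo=-1}
  after event 6 (t=49: DEC foo by 2): {baz=-5, foo=-3}
  after event 7 (t=52: SET foo = 9): {baz=-5, foo=9}
  after event 8 (t=60: INC bar by 5): {bar=5, baz=-5, foo=9}
  after event 9 (t=65: INC baz by 3): {bar=5, baz=-2, foo=9}
  after event 10 (t=75: SET baz = 6): {bar=5, baz=6, foo=9}
  after event 11 (t=81: INC baz by 12): {bar=5, baz=18, foo=9}
  after event 12 (t=84: SET foo = 33): {bar=5, baz=18, foo=33}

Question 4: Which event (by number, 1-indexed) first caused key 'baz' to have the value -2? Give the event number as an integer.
Answer: 9

Derivation:
Looking for first event where baz becomes -2:
  event 4: baz = -5
  event 5: baz = -5
  event 6: baz = -5
  event 7: baz = -5
  event 8: baz = -5
  event 9: baz -5 -> -2  <-- first match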